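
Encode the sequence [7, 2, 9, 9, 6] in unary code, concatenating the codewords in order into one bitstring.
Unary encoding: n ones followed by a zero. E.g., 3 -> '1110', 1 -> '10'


Encode each number as n ones followed by a terminating 0:
  7 -> 11111110 (8 bits)
  2 -> 110 (3 bits)
  9 -> 1111111110 (10 bits)
  9 -> 1111111110 (10 bits)
  6 -> 1111110 (7 bits)
Total length = 8 + 3 + 10 + 10 + 7 = 38 bits.

Unary([7, 2, 9, 9, 6]) = 11111110110111111111011111111101111110 (38 bits)


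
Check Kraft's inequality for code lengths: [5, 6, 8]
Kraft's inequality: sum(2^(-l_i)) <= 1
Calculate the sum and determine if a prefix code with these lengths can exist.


Sum = 2^(-5) + 2^(-6) + 2^(-8)
    = 0.03125 + 0.015625 + 0.00390625
    = 13/256 = 0.05078125
Since 0.05078125 <= 1, Kraft's inequality IS satisfied.
A prefix code with these lengths CAN exist.

Kraft sum = 0.05078125. Satisfied.


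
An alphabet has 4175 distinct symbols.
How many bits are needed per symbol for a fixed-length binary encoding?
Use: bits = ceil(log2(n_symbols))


log2(4175) = 12.0276
Bracket: 2^12 = 4096 < 4175 <= 2^13 = 8192
So ceil(log2(4175)) = 13

bits = ceil(log2(4175)) = ceil(12.0276) = 13 bits


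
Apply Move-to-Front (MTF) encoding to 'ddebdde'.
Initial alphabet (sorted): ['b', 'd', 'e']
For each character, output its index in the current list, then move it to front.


MTF encoding:
'd': index 1 in ['b', 'd', 'e'] -> ['d', 'b', 'e']
'd': index 0 in ['d', 'b', 'e'] -> ['d', 'b', 'e']
'e': index 2 in ['d', 'b', 'e'] -> ['e', 'd', 'b']
'b': index 2 in ['e', 'd', 'b'] -> ['b', 'e', 'd']
'd': index 2 in ['b', 'e', 'd'] -> ['d', 'b', 'e']
'd': index 0 in ['d', 'b', 'e'] -> ['d', 'b', 'e']
'e': index 2 in ['d', 'b', 'e'] -> ['e', 'd', 'b']


Output: [1, 0, 2, 2, 2, 0, 2]


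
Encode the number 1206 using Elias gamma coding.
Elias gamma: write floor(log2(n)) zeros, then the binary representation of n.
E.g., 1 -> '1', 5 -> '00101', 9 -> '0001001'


num_bits = floor(log2(1206)) + 1 = 11
leading_zeros = num_bits - 1 = 10
binary(1206) = 10010110110

Elias gamma(1206) = '0000000000' + '10010110110' = 000000000010010110110 (21 bits)


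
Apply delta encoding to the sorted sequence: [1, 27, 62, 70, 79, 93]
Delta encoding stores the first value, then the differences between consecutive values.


First value: 1
Deltas:
  27 - 1 = 26
  62 - 27 = 35
  70 - 62 = 8
  79 - 70 = 9
  93 - 79 = 14


Delta encoded: [1, 26, 35, 8, 9, 14]


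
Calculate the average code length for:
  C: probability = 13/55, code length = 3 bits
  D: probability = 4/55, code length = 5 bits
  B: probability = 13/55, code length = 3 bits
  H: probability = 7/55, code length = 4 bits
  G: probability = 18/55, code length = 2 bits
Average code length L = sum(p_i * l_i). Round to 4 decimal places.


Weighted contributions p_i * l_i:
  C: (13/55) * 3 = 39/55
  D: (4/55) * 5 = 20/55
  B: (13/55) * 3 = 39/55
  H: (7/55) * 4 = 28/55
  G: (18/55) * 2 = 36/55
Sum = (39 + 20 + 39 + 28 + 36)/55 = 162/55

L = 162/55 = 2.9455 bits/symbol


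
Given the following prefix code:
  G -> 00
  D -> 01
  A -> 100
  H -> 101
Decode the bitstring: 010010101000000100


Decoding step by step:
Bits 01 -> D
Bits 00 -> G
Bits 101 -> H
Bits 01 -> D
Bits 00 -> G
Bits 00 -> G
Bits 00 -> G
Bits 100 -> A


Decoded message: DGHDGGGA


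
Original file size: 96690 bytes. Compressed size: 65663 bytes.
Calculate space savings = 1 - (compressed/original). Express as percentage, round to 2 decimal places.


ratio = compressed/original = 65663/96690 = 0.679108
savings = 1 - ratio = 1 - 0.679108 = 0.320892
as a percentage: 0.320892 * 100 = 32.09%

Space savings = 1 - 65663/96690 = 32.09%


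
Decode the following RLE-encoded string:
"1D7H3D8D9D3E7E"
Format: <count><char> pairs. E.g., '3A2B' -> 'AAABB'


Expanding each <count><char> pair:
  1D -> 'D'
  7H -> 'HHHHHHH'
  3D -> 'DDD'
  8D -> 'DDDDDDDD'
  9D -> 'DDDDDDDDD'
  3E -> 'EEE'
  7E -> 'EEEEEEE'

Decoded = DHHHHHHHDDDDDDDDDDDDDDDDDDDDEEEEEEEEEE


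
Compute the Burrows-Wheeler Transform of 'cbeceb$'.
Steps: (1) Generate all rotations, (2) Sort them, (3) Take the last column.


Rotations (sorted):
  0: $cbeceb -> last char: b
  1: b$cbece -> last char: e
  2: beceb$c -> last char: c
  3: cbeceb$ -> last char: $
  4: ceb$cbe -> last char: e
  5: eb$cbec -> last char: c
  6: eceb$cb -> last char: b


BWT = bec$ecb


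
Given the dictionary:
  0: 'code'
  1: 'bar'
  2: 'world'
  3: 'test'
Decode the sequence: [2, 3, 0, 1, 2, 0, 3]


Look up each index in the dictionary:
  2 -> 'world'
  3 -> 'test'
  0 -> 'code'
  1 -> 'bar'
  2 -> 'world'
  0 -> 'code'
  3 -> 'test'

Decoded: "world test code bar world code test"


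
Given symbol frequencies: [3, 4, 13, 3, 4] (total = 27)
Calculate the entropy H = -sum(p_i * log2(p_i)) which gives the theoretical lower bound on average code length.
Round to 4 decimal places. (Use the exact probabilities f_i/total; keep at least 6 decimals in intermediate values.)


Per-symbol terms -p_i * log2(p_i) with p_i = f_i/27:
  p = 3/27 = 0.111111: log2(p) = -3.169925, -p*log2(p) = 0.352214
  p = 4/27 = 0.148148: log2(p) = -2.754888, -p*log2(p) = 0.408131
  p = 13/27 = 0.481481: log2(p) = -1.054448, -p*log2(p) = 0.507697
  p = 3/27 = 0.111111: log2(p) = -3.169925, -p*log2(p) = 0.352214
  p = 4/27 = 0.148148: log2(p) = -2.754888, -p*log2(p) = 0.408131
H = 0.352214 + 0.408131 + 0.507697 + 0.352214 + 0.408131 = 2.028387

H = 2.0284 bits/symbol


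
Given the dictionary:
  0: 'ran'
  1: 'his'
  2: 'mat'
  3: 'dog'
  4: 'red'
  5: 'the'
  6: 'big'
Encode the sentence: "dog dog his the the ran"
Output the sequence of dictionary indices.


Look up each word in the dictionary:
  'dog' -> 3
  'dog' -> 3
  'his' -> 1
  'the' -> 5
  'the' -> 5
  'ran' -> 0

Encoded: [3, 3, 1, 5, 5, 0]


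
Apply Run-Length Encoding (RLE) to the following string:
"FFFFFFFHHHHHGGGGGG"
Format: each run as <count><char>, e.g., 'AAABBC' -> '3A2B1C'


Scanning runs left to right:
  i=0: run of 'F' x 7 -> '7F'
  i=7: run of 'H' x 5 -> '5H'
  i=12: run of 'G' x 6 -> '6G'

RLE = 7F5H6G


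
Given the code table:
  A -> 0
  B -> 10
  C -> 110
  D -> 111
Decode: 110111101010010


Decoding:
110 -> C
111 -> D
10 -> B
10 -> B
10 -> B
0 -> A
10 -> B


Result: CDBBBAB


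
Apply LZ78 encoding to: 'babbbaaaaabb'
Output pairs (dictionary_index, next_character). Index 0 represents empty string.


LZ78 encoding steps:
Dictionary: {0: ''}
Step 1: w='' (idx 0), next='b' -> output (0, 'b'), add 'b' as idx 1
Step 2: w='' (idx 0), next='a' -> output (0, 'a'), add 'a' as idx 2
Step 3: w='b' (idx 1), next='b' -> output (1, 'b'), add 'bb' as idx 3
Step 4: w='b' (idx 1), next='a' -> output (1, 'a'), add 'ba' as idx 4
Step 5: w='a' (idx 2), next='a' -> output (2, 'a'), add 'aa' as idx 5
Step 6: w='aa' (idx 5), next='b' -> output (5, 'b'), add 'aab' as idx 6
Step 7: w='b' (idx 1), end of input -> output (1, '')


Encoded: [(0, 'b'), (0, 'a'), (1, 'b'), (1, 'a'), (2, 'a'), (5, 'b'), (1, '')]


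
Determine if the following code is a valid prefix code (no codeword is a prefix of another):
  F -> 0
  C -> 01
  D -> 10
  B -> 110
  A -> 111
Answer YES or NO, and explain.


Checking each pair (does one codeword prefix another?):
  F='0' vs C='01': prefix -- VIOLATION

NO -- this is NOT a valid prefix code. F (0) is a prefix of C (01).


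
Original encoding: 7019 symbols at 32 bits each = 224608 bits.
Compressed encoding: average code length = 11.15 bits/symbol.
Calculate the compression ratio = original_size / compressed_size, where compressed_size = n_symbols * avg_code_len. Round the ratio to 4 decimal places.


original_size = n_symbols * orig_bits = 7019 * 32 = 224608 bits
compressed_size = n_symbols * avg_code_len = 7019 * 11.15 = 78261.85 bits
ratio = original_size / compressed_size = 224608 / 78261.85 = 2.87

Compression ratio = 2.87


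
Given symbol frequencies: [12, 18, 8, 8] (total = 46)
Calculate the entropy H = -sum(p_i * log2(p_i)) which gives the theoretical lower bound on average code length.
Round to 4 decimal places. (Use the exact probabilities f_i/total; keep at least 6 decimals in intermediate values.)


Per-symbol terms -p_i * log2(p_i) with p_i = f_i/46:
  p = 12/46 = 0.260870: log2(p) = -1.938599, -p*log2(p) = 0.505722
  p = 18/46 = 0.391304: log2(p) = -1.353637, -p*log2(p) = 0.529684
  p = 8/46 = 0.173913: log2(p) = -2.523562, -p*log2(p) = 0.438880
  p = 8/46 = 0.173913: log2(p) = -2.523562, -p*log2(p) = 0.438880
H = 0.505722 + 0.529684 + 0.438880 + 0.438880 = 1.913166

H = 1.9132 bits/symbol


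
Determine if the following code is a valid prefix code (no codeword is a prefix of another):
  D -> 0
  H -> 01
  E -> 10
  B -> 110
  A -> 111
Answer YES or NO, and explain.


Checking each pair (does one codeword prefix another?):
  D='0' vs H='01': prefix -- VIOLATION

NO -- this is NOT a valid prefix code. D (0) is a prefix of H (01).


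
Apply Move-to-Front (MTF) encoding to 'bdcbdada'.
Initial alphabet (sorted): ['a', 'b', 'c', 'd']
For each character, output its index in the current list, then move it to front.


MTF encoding:
'b': index 1 in ['a', 'b', 'c', 'd'] -> ['b', 'a', 'c', 'd']
'd': index 3 in ['b', 'a', 'c', 'd'] -> ['d', 'b', 'a', 'c']
'c': index 3 in ['d', 'b', 'a', 'c'] -> ['c', 'd', 'b', 'a']
'b': index 2 in ['c', 'd', 'b', 'a'] -> ['b', 'c', 'd', 'a']
'd': index 2 in ['b', 'c', 'd', 'a'] -> ['d', 'b', 'c', 'a']
'a': index 3 in ['d', 'b', 'c', 'a'] -> ['a', 'd', 'b', 'c']
'd': index 1 in ['a', 'd', 'b', 'c'] -> ['d', 'a', 'b', 'c']
'a': index 1 in ['d', 'a', 'b', 'c'] -> ['a', 'd', 'b', 'c']


Output: [1, 3, 3, 2, 2, 3, 1, 1]


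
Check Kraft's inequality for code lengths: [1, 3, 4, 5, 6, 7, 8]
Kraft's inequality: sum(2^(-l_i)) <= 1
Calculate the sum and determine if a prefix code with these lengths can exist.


Sum = 2^(-1) + 2^(-3) + 2^(-4) + 2^(-5) + 2^(-6) + 2^(-7) + 2^(-8)
    = 0.5 + 0.125 + 0.0625 + 0.03125 + 0.015625 + 0.0078125 + 0.00390625
    = 191/256 = 0.74609375
Since 0.74609375 <= 1, Kraft's inequality IS satisfied.
A prefix code with these lengths CAN exist.

Kraft sum = 0.74609375. Satisfied.


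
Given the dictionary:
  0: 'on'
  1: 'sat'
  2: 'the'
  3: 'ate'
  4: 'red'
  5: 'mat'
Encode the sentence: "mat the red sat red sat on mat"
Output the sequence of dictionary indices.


Look up each word in the dictionary:
  'mat' -> 5
  'the' -> 2
  'red' -> 4
  'sat' -> 1
  'red' -> 4
  'sat' -> 1
  'on' -> 0
  'mat' -> 5

Encoded: [5, 2, 4, 1, 4, 1, 0, 5]


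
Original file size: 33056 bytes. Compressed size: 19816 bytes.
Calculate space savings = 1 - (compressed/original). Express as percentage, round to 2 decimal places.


ratio = compressed/original = 19816/33056 = 0.599468
savings = 1 - ratio = 1 - 0.599468 = 0.400532
as a percentage: 0.400532 * 100 = 40.05%

Space savings = 1 - 19816/33056 = 40.05%


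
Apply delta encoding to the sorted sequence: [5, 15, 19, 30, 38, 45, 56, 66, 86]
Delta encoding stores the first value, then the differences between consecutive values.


First value: 5
Deltas:
  15 - 5 = 10
  19 - 15 = 4
  30 - 19 = 11
  38 - 30 = 8
  45 - 38 = 7
  56 - 45 = 11
  66 - 56 = 10
  86 - 66 = 20


Delta encoded: [5, 10, 4, 11, 8, 7, 11, 10, 20]


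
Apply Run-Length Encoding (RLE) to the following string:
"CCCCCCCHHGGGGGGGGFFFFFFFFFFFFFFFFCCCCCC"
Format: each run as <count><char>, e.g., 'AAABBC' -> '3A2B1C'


Scanning runs left to right:
  i=0: run of 'C' x 7 -> '7C'
  i=7: run of 'H' x 2 -> '2H'
  i=9: run of 'G' x 8 -> '8G'
  i=17: run of 'F' x 16 -> '16F'
  i=33: run of 'C' x 6 -> '6C'

RLE = 7C2H8G16F6C


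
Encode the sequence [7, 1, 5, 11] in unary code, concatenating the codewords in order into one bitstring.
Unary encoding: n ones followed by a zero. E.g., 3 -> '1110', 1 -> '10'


Encode each number as n ones followed by a terminating 0:
  7 -> 11111110 (8 bits)
  1 -> 10 (2 bits)
  5 -> 111110 (6 bits)
  11 -> 111111111110 (12 bits)
Total length = 8 + 2 + 6 + 12 = 28 bits.

Unary([7, 1, 5, 11]) = 1111111010111110111111111110 (28 bits)


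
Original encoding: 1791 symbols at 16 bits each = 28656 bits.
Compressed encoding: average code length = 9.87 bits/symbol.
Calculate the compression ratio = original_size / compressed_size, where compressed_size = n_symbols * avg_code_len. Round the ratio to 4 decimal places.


original_size = n_symbols * orig_bits = 1791 * 16 = 28656 bits
compressed_size = n_symbols * avg_code_len = 1791 * 9.87 = 17677.17 bits
ratio = original_size / compressed_size = 28656 / 17677.17 = 1.6211

Compression ratio = 1.6211


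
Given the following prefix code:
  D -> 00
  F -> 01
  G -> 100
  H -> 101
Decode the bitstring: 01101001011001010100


Decoding step by step:
Bits 01 -> F
Bits 101 -> H
Bits 00 -> D
Bits 101 -> H
Bits 100 -> G
Bits 101 -> H
Bits 01 -> F
Bits 00 -> D


Decoded message: FHDHGHFD


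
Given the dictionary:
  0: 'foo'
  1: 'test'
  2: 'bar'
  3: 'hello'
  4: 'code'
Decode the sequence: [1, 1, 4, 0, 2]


Look up each index in the dictionary:
  1 -> 'test'
  1 -> 'test'
  4 -> 'code'
  0 -> 'foo'
  2 -> 'bar'

Decoded: "test test code foo bar"


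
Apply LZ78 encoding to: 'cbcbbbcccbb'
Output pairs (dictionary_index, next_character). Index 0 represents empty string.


LZ78 encoding steps:
Dictionary: {0: ''}
Step 1: w='' (idx 0), next='c' -> output (0, 'c'), add 'c' as idx 1
Step 2: w='' (idx 0), next='b' -> output (0, 'b'), add 'b' as idx 2
Step 3: w='c' (idx 1), next='b' -> output (1, 'b'), add 'cb' as idx 3
Step 4: w='b' (idx 2), next='b' -> output (2, 'b'), add 'bb' as idx 4
Step 5: w='c' (idx 1), next='c' -> output (1, 'c'), add 'cc' as idx 5
Step 6: w='cb' (idx 3), next='b' -> output (3, 'b'), add 'cbb' as idx 6


Encoded: [(0, 'c'), (0, 'b'), (1, 'b'), (2, 'b'), (1, 'c'), (3, 'b')]


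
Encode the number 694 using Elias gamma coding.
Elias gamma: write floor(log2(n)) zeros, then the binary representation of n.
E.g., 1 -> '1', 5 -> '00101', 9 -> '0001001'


num_bits = floor(log2(694)) + 1 = 10
leading_zeros = num_bits - 1 = 9
binary(694) = 1010110110

Elias gamma(694) = '000000000' + '1010110110' = 0000000001010110110 (19 bits)


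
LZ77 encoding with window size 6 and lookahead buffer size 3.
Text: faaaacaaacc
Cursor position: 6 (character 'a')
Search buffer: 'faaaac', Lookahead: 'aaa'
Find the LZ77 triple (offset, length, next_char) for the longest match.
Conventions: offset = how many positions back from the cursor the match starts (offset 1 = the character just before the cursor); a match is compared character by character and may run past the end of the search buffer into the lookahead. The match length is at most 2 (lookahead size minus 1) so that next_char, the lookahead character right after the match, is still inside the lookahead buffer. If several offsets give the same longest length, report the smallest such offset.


Try each offset into the search buffer:
  offset=1 (pos 5, char 'c'): match length 0
  offset=2 (pos 4, char 'a'): match length 1
  offset=3 (pos 3, char 'a'): match length 2
  offset=4 (pos 2, char 'a'): match length 2
  offset=5 (pos 1, char 'a'): match length 2
  offset=6 (pos 0, char 'f'): match length 0
Longest match has length 2, found at offsets 3, 4, 5; take the smallest, offset 3.
next_char = character at position 6 + 2 = 8 -> 'a'

Best match: offset=3, length=2 (matching 'aa' starting at position 3)
LZ77 triple: (3, 2, 'a')


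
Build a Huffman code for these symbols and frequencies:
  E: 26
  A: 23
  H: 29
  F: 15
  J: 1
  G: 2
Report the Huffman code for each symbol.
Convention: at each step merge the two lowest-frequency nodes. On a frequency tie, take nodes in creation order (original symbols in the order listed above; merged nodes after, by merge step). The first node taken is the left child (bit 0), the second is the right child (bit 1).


Huffman tree construction:
Step 1: Merge J(1) + G(2) = 3
Step 2: Merge (J+G)(3) + F(15) = 18
Step 3: Merge ((J+G)+F)(18) + A(23) = 41
Step 4: Merge E(26) + H(29) = 55
Step 5: Merge (((J+G)+F)+A)(41) + (E+H)(55) = 96
Read each symbol's code off the tree from the root (left child = 0, right child = 1).

Codes:
  E: 10 (length 2)
  A: 01 (length 2)
  H: 11 (length 2)
  F: 001 (length 3)
  J: 0000 (length 4)
  G: 0001 (length 4)
Average code length: 213/96 = 2.2188 bits/symbol


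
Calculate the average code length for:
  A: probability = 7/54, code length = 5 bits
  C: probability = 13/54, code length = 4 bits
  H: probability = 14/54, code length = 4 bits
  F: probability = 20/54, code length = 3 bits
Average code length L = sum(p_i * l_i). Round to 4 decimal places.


Weighted contributions p_i * l_i:
  A: (7/54) * 5 = 35/54
  C: (13/54) * 4 = 52/54
  H: (14/54) * 4 = 56/54
  F: (20/54) * 3 = 60/54
Sum = (35 + 52 + 56 + 60)/54 = 203/54

L = 203/54 = 3.7593 bits/symbol


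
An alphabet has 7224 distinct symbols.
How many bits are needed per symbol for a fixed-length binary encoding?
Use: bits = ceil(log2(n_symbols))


log2(7224) = 12.8186
Bracket: 2^12 = 4096 < 7224 <= 2^13 = 8192
So ceil(log2(7224)) = 13

bits = ceil(log2(7224)) = ceil(12.8186) = 13 bits


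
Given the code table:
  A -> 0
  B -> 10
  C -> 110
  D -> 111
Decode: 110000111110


Decoding:
110 -> C
0 -> A
0 -> A
0 -> A
111 -> D
110 -> C


Result: CAAADC


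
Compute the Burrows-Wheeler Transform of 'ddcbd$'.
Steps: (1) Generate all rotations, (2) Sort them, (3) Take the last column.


Rotations (sorted):
  0: $ddcbd -> last char: d
  1: bd$ddc -> last char: c
  2: cbd$dd -> last char: d
  3: d$ddcb -> last char: b
  4: dcbd$d -> last char: d
  5: ddcbd$ -> last char: $


BWT = dcdbd$


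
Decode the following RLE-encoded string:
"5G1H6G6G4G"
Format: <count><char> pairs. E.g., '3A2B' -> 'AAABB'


Expanding each <count><char> pair:
  5G -> 'GGGGG'
  1H -> 'H'
  6G -> 'GGGGGG'
  6G -> 'GGGGGG'
  4G -> 'GGGG'

Decoded = GGGGGHGGGGGGGGGGGGGGGG


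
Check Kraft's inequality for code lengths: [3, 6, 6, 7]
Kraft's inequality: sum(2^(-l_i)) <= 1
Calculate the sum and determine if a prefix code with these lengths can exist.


Sum = 2^(-3) + 2^(-6) + 2^(-6) + 2^(-7)
    = 0.125 + 0.015625 + 0.015625 + 0.0078125
    = 21/128 = 0.1640625
Since 0.1640625 <= 1, Kraft's inequality IS satisfied.
A prefix code with these lengths CAN exist.

Kraft sum = 0.1640625. Satisfied.


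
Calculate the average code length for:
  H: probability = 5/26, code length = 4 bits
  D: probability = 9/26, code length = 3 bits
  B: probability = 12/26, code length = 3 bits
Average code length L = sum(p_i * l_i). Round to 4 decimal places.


Weighted contributions p_i * l_i:
  H: (5/26) * 4 = 20/26
  D: (9/26) * 3 = 27/26
  B: (12/26) * 3 = 36/26
Sum = (20 + 27 + 36)/26 = 83/26

L = 83/26 = 3.1923 bits/symbol


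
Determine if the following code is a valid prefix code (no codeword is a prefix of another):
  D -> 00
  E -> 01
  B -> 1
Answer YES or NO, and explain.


Checking each pair (does one codeword prefix another?):
  D='00' vs E='01': no prefix
  D='00' vs B='1': no prefix
  E='01' vs D='00': no prefix
  E='01' vs B='1': no prefix
  B='1' vs D='00': no prefix
  B='1' vs E='01': no prefix
No violation found over all pairs.

YES -- this is a valid prefix code. No codeword is a prefix of any other codeword.


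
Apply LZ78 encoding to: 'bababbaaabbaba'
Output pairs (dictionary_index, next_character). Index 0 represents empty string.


LZ78 encoding steps:
Dictionary: {0: ''}
Step 1: w='' (idx 0), next='b' -> output (0, 'b'), add 'b' as idx 1
Step 2: w='' (idx 0), next='a' -> output (0, 'a'), add 'a' as idx 2
Step 3: w='b' (idx 1), next='a' -> output (1, 'a'), add 'ba' as idx 3
Step 4: w='b' (idx 1), next='b' -> output (1, 'b'), add 'bb' as idx 4
Step 5: w='a' (idx 2), next='a' -> output (2, 'a'), add 'aa' as idx 5
Step 6: w='a' (idx 2), next='b' -> output (2, 'b'), add 'ab' as idx 6
Step 7: w='ba' (idx 3), next='b' -> output (3, 'b'), add 'bab' as idx 7
Step 8: w='a' (idx 2), end of input -> output (2, '')


Encoded: [(0, 'b'), (0, 'a'), (1, 'a'), (1, 'b'), (2, 'a'), (2, 'b'), (3, 'b'), (2, '')]


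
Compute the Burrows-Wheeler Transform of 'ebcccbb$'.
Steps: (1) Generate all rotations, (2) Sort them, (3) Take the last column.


Rotations (sorted):
  0: $ebcccbb -> last char: b
  1: b$ebcccb -> last char: b
  2: bb$ebccc -> last char: c
  3: bcccbb$e -> last char: e
  4: cbb$ebcc -> last char: c
  5: ccbb$ebc -> last char: c
  6: cccbb$eb -> last char: b
  7: ebcccbb$ -> last char: $


BWT = bbceccb$


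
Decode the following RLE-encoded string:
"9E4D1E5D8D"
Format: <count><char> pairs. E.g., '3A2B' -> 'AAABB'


Expanding each <count><char> pair:
  9E -> 'EEEEEEEEE'
  4D -> 'DDDD'
  1E -> 'E'
  5D -> 'DDDDD'
  8D -> 'DDDDDDDD'

Decoded = EEEEEEEEEDDDDEDDDDDDDDDDDDD


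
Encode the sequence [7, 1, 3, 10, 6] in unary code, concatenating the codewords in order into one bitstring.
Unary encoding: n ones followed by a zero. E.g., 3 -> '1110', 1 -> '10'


Encode each number as n ones followed by a terminating 0:
  7 -> 11111110 (8 bits)
  1 -> 10 (2 bits)
  3 -> 1110 (4 bits)
  10 -> 11111111110 (11 bits)
  6 -> 1111110 (7 bits)
Total length = 8 + 2 + 4 + 11 + 7 = 32 bits.

Unary([7, 1, 3, 10, 6]) = 11111110101110111111111101111110 (32 bits)


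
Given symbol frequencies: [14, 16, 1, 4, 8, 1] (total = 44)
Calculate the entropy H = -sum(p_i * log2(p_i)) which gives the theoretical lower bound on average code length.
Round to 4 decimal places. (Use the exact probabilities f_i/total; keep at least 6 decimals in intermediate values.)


Per-symbol terms -p_i * log2(p_i) with p_i = f_i/44:
  p = 14/44 = 0.318182: log2(p) = -1.652077, -p*log2(p) = 0.525661
  p = 16/44 = 0.363636: log2(p) = -1.459432, -p*log2(p) = 0.530702
  p = 1/44 = 0.022727: log2(p) = -5.459432, -p*log2(p) = 0.124078
  p = 4/44 = 0.090909: log2(p) = -3.459432, -p*log2(p) = 0.314494
  p = 8/44 = 0.181818: log2(p) = -2.459432, -p*log2(p) = 0.447169
  p = 1/44 = 0.022727: log2(p) = -5.459432, -p*log2(p) = 0.124078
H = 0.525661 + 0.530702 + 0.124078 + 0.314494 + 0.447169 + 0.124078 = 2.066182

H = 2.0662 bits/symbol


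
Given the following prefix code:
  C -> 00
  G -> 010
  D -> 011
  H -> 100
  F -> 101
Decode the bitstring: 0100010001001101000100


Decoding step by step:
Bits 010 -> G
Bits 00 -> C
Bits 100 -> H
Bits 010 -> G
Bits 011 -> D
Bits 010 -> G
Bits 00 -> C
Bits 100 -> H


Decoded message: GCHGDGCH


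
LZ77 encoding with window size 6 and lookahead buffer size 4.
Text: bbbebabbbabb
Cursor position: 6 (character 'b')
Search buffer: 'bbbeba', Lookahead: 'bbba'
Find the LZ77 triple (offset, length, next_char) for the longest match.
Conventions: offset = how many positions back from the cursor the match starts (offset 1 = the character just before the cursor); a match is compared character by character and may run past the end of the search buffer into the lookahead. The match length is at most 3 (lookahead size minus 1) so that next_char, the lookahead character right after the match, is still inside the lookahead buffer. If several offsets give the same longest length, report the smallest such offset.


Try each offset into the search buffer:
  offset=1 (pos 5, char 'a'): match length 0
  offset=2 (pos 4, char 'b'): match length 1
  offset=3 (pos 3, char 'e'): match length 0
  offset=4 (pos 2, char 'b'): match length 1
  offset=5 (pos 1, char 'b'): match length 2
  offset=6 (pos 0, char 'b'): match length 3
Longest match has length 3 at offset 6.
next_char = character at position 6 + 3 = 9 -> 'a'

Best match: offset=6, length=3 (matching 'bbb' starting at position 0)
LZ77 triple: (6, 3, 'a')


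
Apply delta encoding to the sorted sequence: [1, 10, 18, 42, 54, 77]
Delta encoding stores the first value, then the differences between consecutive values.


First value: 1
Deltas:
  10 - 1 = 9
  18 - 10 = 8
  42 - 18 = 24
  54 - 42 = 12
  77 - 54 = 23


Delta encoded: [1, 9, 8, 24, 12, 23]


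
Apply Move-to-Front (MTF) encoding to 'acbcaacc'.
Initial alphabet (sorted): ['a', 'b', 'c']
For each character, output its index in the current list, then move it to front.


MTF encoding:
'a': index 0 in ['a', 'b', 'c'] -> ['a', 'b', 'c']
'c': index 2 in ['a', 'b', 'c'] -> ['c', 'a', 'b']
'b': index 2 in ['c', 'a', 'b'] -> ['b', 'c', 'a']
'c': index 1 in ['b', 'c', 'a'] -> ['c', 'b', 'a']
'a': index 2 in ['c', 'b', 'a'] -> ['a', 'c', 'b']
'a': index 0 in ['a', 'c', 'b'] -> ['a', 'c', 'b']
'c': index 1 in ['a', 'c', 'b'] -> ['c', 'a', 'b']
'c': index 0 in ['c', 'a', 'b'] -> ['c', 'a', 'b']


Output: [0, 2, 2, 1, 2, 0, 1, 0]


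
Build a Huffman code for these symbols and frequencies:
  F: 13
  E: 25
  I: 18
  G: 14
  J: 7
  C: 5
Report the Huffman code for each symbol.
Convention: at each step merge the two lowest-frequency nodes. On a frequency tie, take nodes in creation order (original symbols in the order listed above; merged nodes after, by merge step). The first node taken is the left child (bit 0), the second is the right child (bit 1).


Huffman tree construction:
Step 1: Merge C(5) + J(7) = 12
Step 2: Merge (C+J)(12) + F(13) = 25
Step 3: Merge G(14) + I(18) = 32
Step 4: Merge E(25) + ((C+J)+F)(25) = 50
Step 5: Merge (G+I)(32) + (E+((C+J)+F))(50) = 82
Read each symbol's code off the tree from the root (left child = 0, right child = 1).

Codes:
  F: 111 (length 3)
  E: 10 (length 2)
  I: 01 (length 2)
  G: 00 (length 2)
  J: 1101 (length 4)
  C: 1100 (length 4)
Average code length: 201/82 = 2.4512 bits/symbol


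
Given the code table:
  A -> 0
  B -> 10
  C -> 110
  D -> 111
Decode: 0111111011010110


Decoding:
0 -> A
111 -> D
111 -> D
0 -> A
110 -> C
10 -> B
110 -> C


Result: ADDACBC


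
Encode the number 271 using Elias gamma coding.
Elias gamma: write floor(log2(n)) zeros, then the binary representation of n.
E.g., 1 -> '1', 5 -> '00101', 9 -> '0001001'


num_bits = floor(log2(271)) + 1 = 9
leading_zeros = num_bits - 1 = 8
binary(271) = 100001111

Elias gamma(271) = '00000000' + '100001111' = 00000000100001111 (17 bits)


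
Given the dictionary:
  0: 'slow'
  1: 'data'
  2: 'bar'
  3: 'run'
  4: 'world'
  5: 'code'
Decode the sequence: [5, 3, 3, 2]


Look up each index in the dictionary:
  5 -> 'code'
  3 -> 'run'
  3 -> 'run'
  2 -> 'bar'

Decoded: "code run run bar"


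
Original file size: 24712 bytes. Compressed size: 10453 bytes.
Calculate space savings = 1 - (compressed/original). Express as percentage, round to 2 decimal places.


ratio = compressed/original = 10453/24712 = 0.422993
savings = 1 - ratio = 1 - 0.422993 = 0.577007
as a percentage: 0.577007 * 100 = 57.7%

Space savings = 1 - 10453/24712 = 57.7%


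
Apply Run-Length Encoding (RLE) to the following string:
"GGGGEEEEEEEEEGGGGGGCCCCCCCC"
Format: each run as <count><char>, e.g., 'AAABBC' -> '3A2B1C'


Scanning runs left to right:
  i=0: run of 'G' x 4 -> '4G'
  i=4: run of 'E' x 9 -> '9E'
  i=13: run of 'G' x 6 -> '6G'
  i=19: run of 'C' x 8 -> '8C'

RLE = 4G9E6G8C


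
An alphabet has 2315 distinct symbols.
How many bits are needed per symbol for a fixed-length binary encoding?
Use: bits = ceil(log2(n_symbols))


log2(2315) = 11.1768
Bracket: 2^11 = 2048 < 2315 <= 2^12 = 4096
So ceil(log2(2315)) = 12

bits = ceil(log2(2315)) = ceil(11.1768) = 12 bits


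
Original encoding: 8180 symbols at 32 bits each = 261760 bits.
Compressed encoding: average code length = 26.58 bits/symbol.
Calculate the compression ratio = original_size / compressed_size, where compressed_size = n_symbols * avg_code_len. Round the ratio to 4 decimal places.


original_size = n_symbols * orig_bits = 8180 * 32 = 261760 bits
compressed_size = n_symbols * avg_code_len = 8180 * 26.58 = 217424.4 bits
ratio = original_size / compressed_size = 261760 / 217424.4 = 1.2039

Compression ratio = 1.2039


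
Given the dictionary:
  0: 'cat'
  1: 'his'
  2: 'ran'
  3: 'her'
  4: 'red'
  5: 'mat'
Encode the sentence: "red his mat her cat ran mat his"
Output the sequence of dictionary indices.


Look up each word in the dictionary:
  'red' -> 4
  'his' -> 1
  'mat' -> 5
  'her' -> 3
  'cat' -> 0
  'ran' -> 2
  'mat' -> 5
  'his' -> 1

Encoded: [4, 1, 5, 3, 0, 2, 5, 1]


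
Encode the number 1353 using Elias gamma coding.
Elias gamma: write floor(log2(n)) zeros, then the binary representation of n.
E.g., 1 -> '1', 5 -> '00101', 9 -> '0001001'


num_bits = floor(log2(1353)) + 1 = 11
leading_zeros = num_bits - 1 = 10
binary(1353) = 10101001001

Elias gamma(1353) = '0000000000' + '10101001001' = 000000000010101001001 (21 bits)


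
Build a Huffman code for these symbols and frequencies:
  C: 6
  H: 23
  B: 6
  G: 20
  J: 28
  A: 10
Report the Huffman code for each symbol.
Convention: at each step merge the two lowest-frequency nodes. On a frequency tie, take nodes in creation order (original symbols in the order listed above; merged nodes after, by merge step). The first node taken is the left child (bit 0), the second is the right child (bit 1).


Huffman tree construction:
Step 1: Merge C(6) + B(6) = 12
Step 2: Merge A(10) + (C+B)(12) = 22
Step 3: Merge G(20) + (A+(C+B))(22) = 42
Step 4: Merge H(23) + J(28) = 51
Step 5: Merge (G+(A+(C+B)))(42) + (H+J)(51) = 93
Read each symbol's code off the tree from the root (left child = 0, right child = 1).

Codes:
  C: 0110 (length 4)
  H: 10 (length 2)
  B: 0111 (length 4)
  G: 00 (length 2)
  J: 11 (length 2)
  A: 010 (length 3)
Average code length: 220/93 = 2.3656 bits/symbol


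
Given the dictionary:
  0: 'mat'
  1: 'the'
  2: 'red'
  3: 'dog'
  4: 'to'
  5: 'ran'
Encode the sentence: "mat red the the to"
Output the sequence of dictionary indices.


Look up each word in the dictionary:
  'mat' -> 0
  'red' -> 2
  'the' -> 1
  'the' -> 1
  'to' -> 4

Encoded: [0, 2, 1, 1, 4]


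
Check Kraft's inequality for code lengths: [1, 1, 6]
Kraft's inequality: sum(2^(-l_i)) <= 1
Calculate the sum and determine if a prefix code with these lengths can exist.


Sum = 2^(-1) + 2^(-1) + 2^(-6)
    = 0.5 + 0.5 + 0.015625
    = 65/64 = 1.015625
Since 1.015625 > 1, Kraft's inequality is NOT satisfied.
A prefix code with these lengths CANNOT exist.

Kraft sum = 1.015625. Not satisfied.


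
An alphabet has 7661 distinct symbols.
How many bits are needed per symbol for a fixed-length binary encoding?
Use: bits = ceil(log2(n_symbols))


log2(7661) = 12.9033
Bracket: 2^12 = 4096 < 7661 <= 2^13 = 8192
So ceil(log2(7661)) = 13

bits = ceil(log2(7661)) = ceil(12.9033) = 13 bits


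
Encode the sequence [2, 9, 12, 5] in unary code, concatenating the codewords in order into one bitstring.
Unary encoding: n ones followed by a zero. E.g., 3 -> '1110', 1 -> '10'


Encode each number as n ones followed by a terminating 0:
  2 -> 110 (3 bits)
  9 -> 1111111110 (10 bits)
  12 -> 1111111111110 (13 bits)
  5 -> 111110 (6 bits)
Total length = 3 + 10 + 13 + 6 = 32 bits.

Unary([2, 9, 12, 5]) = 11011111111101111111111110111110 (32 bits)


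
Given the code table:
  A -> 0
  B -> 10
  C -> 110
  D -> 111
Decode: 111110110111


Decoding:
111 -> D
110 -> C
110 -> C
111 -> D


Result: DCCD


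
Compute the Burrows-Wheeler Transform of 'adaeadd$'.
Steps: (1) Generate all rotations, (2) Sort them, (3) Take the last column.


Rotations (sorted):
  0: $adaeadd -> last char: d
  1: adaeadd$ -> last char: $
  2: add$adae -> last char: e
  3: aeadd$ad -> last char: d
  4: d$adaead -> last char: d
  5: daeadd$a -> last char: a
  6: dd$adaea -> last char: a
  7: eadd$ada -> last char: a


BWT = d$eddaaa


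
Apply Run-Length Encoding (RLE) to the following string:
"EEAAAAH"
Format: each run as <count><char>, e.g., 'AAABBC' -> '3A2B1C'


Scanning runs left to right:
  i=0: run of 'E' x 2 -> '2E'
  i=2: run of 'A' x 4 -> '4A'
  i=6: run of 'H' x 1 -> '1H'

RLE = 2E4A1H


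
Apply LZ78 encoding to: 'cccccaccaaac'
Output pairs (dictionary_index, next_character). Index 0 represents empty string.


LZ78 encoding steps:
Dictionary: {0: ''}
Step 1: w='' (idx 0), next='c' -> output (0, 'c'), add 'c' as idx 1
Step 2: w='c' (idx 1), next='c' -> output (1, 'c'), add 'cc' as idx 2
Step 3: w='cc' (idx 2), next='a' -> output (2, 'a'), add 'cca' as idx 3
Step 4: w='cca' (idx 3), next='a' -> output (3, 'a'), add 'ccaa' as idx 4
Step 5: w='' (idx 0), next='a' -> output (0, 'a'), add 'a' as idx 5
Step 6: w='c' (idx 1), end of input -> output (1, '')


Encoded: [(0, 'c'), (1, 'c'), (2, 'a'), (3, 'a'), (0, 'a'), (1, '')]


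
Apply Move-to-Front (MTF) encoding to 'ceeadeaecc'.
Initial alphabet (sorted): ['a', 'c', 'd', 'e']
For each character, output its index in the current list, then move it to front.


MTF encoding:
'c': index 1 in ['a', 'c', 'd', 'e'] -> ['c', 'a', 'd', 'e']
'e': index 3 in ['c', 'a', 'd', 'e'] -> ['e', 'c', 'a', 'd']
'e': index 0 in ['e', 'c', 'a', 'd'] -> ['e', 'c', 'a', 'd']
'a': index 2 in ['e', 'c', 'a', 'd'] -> ['a', 'e', 'c', 'd']
'd': index 3 in ['a', 'e', 'c', 'd'] -> ['d', 'a', 'e', 'c']
'e': index 2 in ['d', 'a', 'e', 'c'] -> ['e', 'd', 'a', 'c']
'a': index 2 in ['e', 'd', 'a', 'c'] -> ['a', 'e', 'd', 'c']
'e': index 1 in ['a', 'e', 'd', 'c'] -> ['e', 'a', 'd', 'c']
'c': index 3 in ['e', 'a', 'd', 'c'] -> ['c', 'e', 'a', 'd']
'c': index 0 in ['c', 'e', 'a', 'd'] -> ['c', 'e', 'a', 'd']


Output: [1, 3, 0, 2, 3, 2, 2, 1, 3, 0]


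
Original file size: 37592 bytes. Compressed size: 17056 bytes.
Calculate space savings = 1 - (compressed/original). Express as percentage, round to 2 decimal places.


ratio = compressed/original = 17056/37592 = 0.453714
savings = 1 - ratio = 1 - 0.453714 = 0.546286
as a percentage: 0.546286 * 100 = 54.63%

Space savings = 1 - 17056/37592 = 54.63%


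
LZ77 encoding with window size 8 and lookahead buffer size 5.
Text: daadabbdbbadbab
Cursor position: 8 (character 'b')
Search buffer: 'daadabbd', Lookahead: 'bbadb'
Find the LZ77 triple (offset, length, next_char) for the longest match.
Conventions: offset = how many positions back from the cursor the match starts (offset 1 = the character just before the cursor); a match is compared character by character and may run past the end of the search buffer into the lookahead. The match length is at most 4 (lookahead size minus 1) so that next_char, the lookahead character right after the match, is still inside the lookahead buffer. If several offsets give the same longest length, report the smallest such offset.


Try each offset into the search buffer:
  offset=1 (pos 7, char 'd'): match length 0
  offset=2 (pos 6, char 'b'): match length 1
  offset=3 (pos 5, char 'b'): match length 2
  offset=4 (pos 4, char 'a'): match length 0
  offset=5 (pos 3, char 'd'): match length 0
  offset=6 (pos 2, char 'a'): match length 0
  offset=7 (pos 1, char 'a'): match length 0
  offset=8 (pos 0, char 'd'): match length 0
Longest match has length 2 at offset 3.
next_char = character at position 8 + 2 = 10 -> 'a'

Best match: offset=3, length=2 (matching 'bb' starting at position 5)
LZ77 triple: (3, 2, 'a')


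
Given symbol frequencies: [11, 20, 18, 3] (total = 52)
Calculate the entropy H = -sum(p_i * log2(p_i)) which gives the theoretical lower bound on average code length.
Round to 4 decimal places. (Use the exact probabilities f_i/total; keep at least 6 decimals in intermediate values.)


Per-symbol terms -p_i * log2(p_i) with p_i = f_i/52:
  p = 11/52 = 0.211538: log2(p) = -2.241008, -p*log2(p) = 0.474059
  p = 20/52 = 0.384615: log2(p) = -1.378512, -p*log2(p) = 0.530197
  p = 18/52 = 0.346154: log2(p) = -1.530515, -p*log2(p) = 0.529794
  p = 3/52 = 0.057692: log2(p) = -4.115477, -p*log2(p) = 0.237431
H = 0.474059 + 0.530197 + 0.529794 + 0.237431 = 1.771481

H = 1.7715 bits/symbol


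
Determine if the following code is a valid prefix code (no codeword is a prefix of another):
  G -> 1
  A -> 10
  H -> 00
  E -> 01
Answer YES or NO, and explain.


Checking each pair (does one codeword prefix another?):
  G='1' vs A='10': prefix -- VIOLATION

NO -- this is NOT a valid prefix code. G (1) is a prefix of A (10).


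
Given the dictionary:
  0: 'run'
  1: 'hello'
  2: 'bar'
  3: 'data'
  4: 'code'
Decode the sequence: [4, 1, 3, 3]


Look up each index in the dictionary:
  4 -> 'code'
  1 -> 'hello'
  3 -> 'data'
  3 -> 'data'

Decoded: "code hello data data"


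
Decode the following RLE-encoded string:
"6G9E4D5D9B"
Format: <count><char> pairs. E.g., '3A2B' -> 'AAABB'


Expanding each <count><char> pair:
  6G -> 'GGGGGG'
  9E -> 'EEEEEEEEE'
  4D -> 'DDDD'
  5D -> 'DDDDD'
  9B -> 'BBBBBBBBB'

Decoded = GGGGGGEEEEEEEEEDDDDDDDDDBBBBBBBBB


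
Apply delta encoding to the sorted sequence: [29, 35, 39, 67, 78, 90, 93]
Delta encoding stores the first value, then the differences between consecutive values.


First value: 29
Deltas:
  35 - 29 = 6
  39 - 35 = 4
  67 - 39 = 28
  78 - 67 = 11
  90 - 78 = 12
  93 - 90 = 3


Delta encoded: [29, 6, 4, 28, 11, 12, 3]


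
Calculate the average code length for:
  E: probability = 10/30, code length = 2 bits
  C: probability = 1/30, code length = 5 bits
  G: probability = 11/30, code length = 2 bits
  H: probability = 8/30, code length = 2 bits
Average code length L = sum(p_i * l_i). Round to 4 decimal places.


Weighted contributions p_i * l_i:
  E: (10/30) * 2 = 20/30
  C: (1/30) * 5 = 5/30
  G: (11/30) * 2 = 22/30
  H: (8/30) * 2 = 16/30
Sum = (20 + 5 + 22 + 16)/30 = 63/30

L = 63/30 = 2.1000 bits/symbol


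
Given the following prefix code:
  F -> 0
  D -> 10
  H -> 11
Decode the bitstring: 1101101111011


Decoding step by step:
Bits 11 -> H
Bits 0 -> F
Bits 11 -> H
Bits 0 -> F
Bits 11 -> H
Bits 11 -> H
Bits 0 -> F
Bits 11 -> H


Decoded message: HFHFHHFH


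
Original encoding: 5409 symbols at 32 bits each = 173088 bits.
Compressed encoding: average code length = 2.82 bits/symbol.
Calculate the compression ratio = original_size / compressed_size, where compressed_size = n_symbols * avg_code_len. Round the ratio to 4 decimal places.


original_size = n_symbols * orig_bits = 5409 * 32 = 173088 bits
compressed_size = n_symbols * avg_code_len = 5409 * 2.82 = 15253.38 bits
ratio = original_size / compressed_size = 173088 / 15253.38 = 11.3475

Compression ratio = 11.3475


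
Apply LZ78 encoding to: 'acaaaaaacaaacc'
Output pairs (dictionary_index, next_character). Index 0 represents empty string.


LZ78 encoding steps:
Dictionary: {0: ''}
Step 1: w='' (idx 0), next='a' -> output (0, 'a'), add 'a' as idx 1
Step 2: w='' (idx 0), next='c' -> output (0, 'c'), add 'c' as idx 2
Step 3: w='a' (idx 1), next='a' -> output (1, 'a'), add 'aa' as idx 3
Step 4: w='aa' (idx 3), next='a' -> output (3, 'a'), add 'aaa' as idx 4
Step 5: w='a' (idx 1), next='c' -> output (1, 'c'), add 'ac' as idx 5
Step 6: w='aaa' (idx 4), next='c' -> output (4, 'c'), add 'aaac' as idx 6
Step 7: w='c' (idx 2), end of input -> output (2, '')


Encoded: [(0, 'a'), (0, 'c'), (1, 'a'), (3, 'a'), (1, 'c'), (4, 'c'), (2, '')]


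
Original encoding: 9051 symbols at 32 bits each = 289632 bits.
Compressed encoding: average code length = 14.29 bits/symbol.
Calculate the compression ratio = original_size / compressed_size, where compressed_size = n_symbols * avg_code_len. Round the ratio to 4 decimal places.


original_size = n_symbols * orig_bits = 9051 * 32 = 289632 bits
compressed_size = n_symbols * avg_code_len = 9051 * 14.29 = 129338.79 bits
ratio = original_size / compressed_size = 289632 / 129338.79 = 2.2393

Compression ratio = 2.2393


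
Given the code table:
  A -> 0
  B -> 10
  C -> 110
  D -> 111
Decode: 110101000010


Decoding:
110 -> C
10 -> B
10 -> B
0 -> A
0 -> A
0 -> A
10 -> B


Result: CBBAAAB


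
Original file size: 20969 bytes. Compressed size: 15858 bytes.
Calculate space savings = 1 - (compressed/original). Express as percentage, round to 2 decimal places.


ratio = compressed/original = 15858/20969 = 0.756259
savings = 1 - ratio = 1 - 0.756259 = 0.243741
as a percentage: 0.243741 * 100 = 24.37%

Space savings = 1 - 15858/20969 = 24.37%


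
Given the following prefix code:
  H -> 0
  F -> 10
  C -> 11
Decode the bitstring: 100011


Decoding step by step:
Bits 10 -> F
Bits 0 -> H
Bits 0 -> H
Bits 11 -> C


Decoded message: FHHC


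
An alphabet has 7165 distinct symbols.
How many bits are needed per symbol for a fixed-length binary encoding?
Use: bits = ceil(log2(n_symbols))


log2(7165) = 12.8068
Bracket: 2^12 = 4096 < 7165 <= 2^13 = 8192
So ceil(log2(7165)) = 13

bits = ceil(log2(7165)) = ceil(12.8068) = 13 bits
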